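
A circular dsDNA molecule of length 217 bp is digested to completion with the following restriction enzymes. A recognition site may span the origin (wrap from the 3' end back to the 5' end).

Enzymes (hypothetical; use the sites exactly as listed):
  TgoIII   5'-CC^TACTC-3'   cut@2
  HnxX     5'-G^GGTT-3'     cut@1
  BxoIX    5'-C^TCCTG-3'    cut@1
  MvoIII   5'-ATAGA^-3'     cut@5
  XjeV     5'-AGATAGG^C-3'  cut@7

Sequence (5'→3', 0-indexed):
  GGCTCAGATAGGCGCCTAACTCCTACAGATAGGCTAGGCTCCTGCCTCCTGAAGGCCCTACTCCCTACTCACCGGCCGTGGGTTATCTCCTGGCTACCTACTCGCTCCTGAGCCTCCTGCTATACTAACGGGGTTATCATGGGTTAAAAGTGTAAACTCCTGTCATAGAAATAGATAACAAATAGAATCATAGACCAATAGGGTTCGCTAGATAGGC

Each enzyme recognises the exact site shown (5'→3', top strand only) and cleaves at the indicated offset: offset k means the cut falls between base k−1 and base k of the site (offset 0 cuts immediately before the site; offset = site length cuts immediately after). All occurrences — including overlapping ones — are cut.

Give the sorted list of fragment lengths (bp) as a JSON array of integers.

[6,6,7,7,7,7,7,8,9,10,11,11,12,12,13,15,15,16,17,21]

Per-enzyme occurrences:
  TgoIII (CCTACTC, off=2): starts [56, 63, 96] → cuts [58, 65, 98]
  HnxX (GGGTT, off=1): starts [79, 130, 140, 200] → cuts [80, 131, 141, 201]
  BxoIX (CTCCTG, off=1): starts [38, 45, 86, 104, 113, 156] → cuts [39, 46, 87, 105, 114, 157]
  MvoIII (ATAGA, off=5): starts [164, 170, 181, 189] → cuts [169, 175, 186, 194]
  XjeV (AGATAGGC, off=7): starts [5, 26, 209] → cuts [12, 33, 216]

All cut coordinates (distinct, sorted): [12, 33, 39, 46, 58, 65, 80, 87, 98, 105, 114, 131, 141, 157, 169, 175, 186, 194, 201, 216]

Fragment lengths:
  12→33: 21 bp
  33→39: 6 bp
  39→46: 7 bp
  46→58: 12 bp
  58→65: 7 bp
  65→80: 15 bp
  80→87: 7 bp
  87→98: 11 bp
  98→105: 7 bp
  105→114: 9 bp
  114→131: 17 bp
  131→141: 10 bp
  141→157: 16 bp
  157→169: 12 bp
  169→175: 6 bp
  175→186: 11 bp
  186→194: 8 bp
  194→201: 7 bp
  201→216: 15 bp
  216→12 (wrap): 217-216+12 = 13 bp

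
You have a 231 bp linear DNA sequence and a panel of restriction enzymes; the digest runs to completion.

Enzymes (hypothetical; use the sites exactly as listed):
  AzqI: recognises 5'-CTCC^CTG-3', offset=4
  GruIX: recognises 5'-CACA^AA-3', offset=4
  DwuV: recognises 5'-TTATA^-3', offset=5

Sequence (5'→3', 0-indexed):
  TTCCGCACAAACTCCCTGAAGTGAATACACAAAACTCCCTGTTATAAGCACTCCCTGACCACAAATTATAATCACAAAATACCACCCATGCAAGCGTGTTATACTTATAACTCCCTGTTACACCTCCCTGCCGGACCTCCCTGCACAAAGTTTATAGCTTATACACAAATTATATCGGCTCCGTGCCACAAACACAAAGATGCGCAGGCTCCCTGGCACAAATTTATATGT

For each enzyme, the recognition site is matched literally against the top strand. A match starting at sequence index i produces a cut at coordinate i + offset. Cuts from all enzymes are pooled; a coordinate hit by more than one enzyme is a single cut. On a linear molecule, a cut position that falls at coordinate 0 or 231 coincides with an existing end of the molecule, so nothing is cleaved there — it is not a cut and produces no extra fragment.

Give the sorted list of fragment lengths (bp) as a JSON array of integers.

Per-enzyme occurrences:
  AzqI (CTCCCTG, off=4): starts [11, 34, 50, 110, 123, 136, 208] → cuts [15, 38, 54, 114, 127, 140, 212]
  GruIX (CACAAA, off=4): starts [5, 27, 59, 72, 143, 163, 186, 192, 216] → cuts [9, 31, 63, 76, 147, 167, 190, 196, 220]
  DwuV (TTATA, off=5): starts [41, 65, 98, 104, 151, 158, 169, 223] → cuts [46, 70, 103, 109, 156, 163, 174, 228]

All cut coordinates (distinct, sorted): [9, 15, 31, 38, 46, 54, 63, 70, 76, 103, 109, 114, 127, 140, 147, 156, 163, 167, 174, 190, 196, 212, 220, 228]

Fragment lengths:
  [0,9): 9 bp
  [9,15): 6 bp
  [15,31): 16 bp
  [31,38): 7 bp
  [38,46): 8 bp
  [46,54): 8 bp
  [54,63): 9 bp
  [63,70): 7 bp
  [70,76): 6 bp
  [76,103): 27 bp
  [103,109): 6 bp
  [109,114): 5 bp
  [114,127): 13 bp
  [127,140): 13 bp
  [140,147): 7 bp
  [147,156): 9 bp
  [156,163): 7 bp
  [163,167): 4 bp
  [167,174): 7 bp
  [174,190): 16 bp
  [190,196): 6 bp
  [196,212): 16 bp
  [212,220): 8 bp
  [220,228): 8 bp
  [228,231): 3 bp

[3,4,5,6,6,6,6,7,7,7,7,7,8,8,8,8,9,9,9,13,13,16,16,16,27]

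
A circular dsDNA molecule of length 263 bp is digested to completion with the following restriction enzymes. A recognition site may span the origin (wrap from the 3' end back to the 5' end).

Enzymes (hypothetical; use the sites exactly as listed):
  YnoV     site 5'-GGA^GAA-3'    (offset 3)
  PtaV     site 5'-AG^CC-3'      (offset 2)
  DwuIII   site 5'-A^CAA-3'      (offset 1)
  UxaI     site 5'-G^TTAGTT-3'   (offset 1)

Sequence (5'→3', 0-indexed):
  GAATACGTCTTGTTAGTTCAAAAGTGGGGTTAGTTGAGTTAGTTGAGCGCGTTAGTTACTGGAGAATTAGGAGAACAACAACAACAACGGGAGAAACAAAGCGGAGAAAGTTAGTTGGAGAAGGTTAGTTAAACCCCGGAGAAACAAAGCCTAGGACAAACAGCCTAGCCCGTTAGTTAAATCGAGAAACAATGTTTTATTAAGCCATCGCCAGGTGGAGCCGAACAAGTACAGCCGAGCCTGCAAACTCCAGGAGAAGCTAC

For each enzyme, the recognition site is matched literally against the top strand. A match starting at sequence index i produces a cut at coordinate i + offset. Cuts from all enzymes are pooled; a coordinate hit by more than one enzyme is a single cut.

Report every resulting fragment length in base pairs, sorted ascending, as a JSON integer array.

Scan for sites:
  YnoV GGAGAA/3: at [60, 69, 89, 102, 116, 137, 252] ⇒ [63, 72, 92, 105, 119, 140, 255]
  PtaV AGCC/2: at [147, 161, 166, 202, 218, 232, 237] ⇒ [149, 163, 168, 204, 220, 234, 239]
  DwuIII ACAA/1: at [74, 77, 80, 83, 95, 143, 155, 188, 224] ⇒ [75, 78, 81, 84, 96, 144, 156, 189, 225]
  UxaI GTTAGTT/1: at [11, 28, 37, 50, 109, 123, 171] ⇒ [12, 29, 38, 51, 110, 124, 172]

All cut coordinates (distinct, sorted): [12, 29, 38, 51, 63, 72, 75, 78, 81, 84, 92, 96, 105, 110, 119, 124, 140, 144, 149, 156, 163, 168, 172, 189, 204, 220, 225, 234, 239, 255]

Fragments:
  12→29: 17 bp
  29→38: 9 bp
  38→51: 13 bp
  51→63: 12 bp
  63→72: 9 bp
  72→75: 3 bp
  75→78: 3 bp
  78→81: 3 bp
  81→84: 3 bp
  84→92: 8 bp
  92→96: 4 bp
  96→105: 9 bp
  105→110: 5 bp
  110→119: 9 bp
  119→124: 5 bp
  124→140: 16 bp
  140→144: 4 bp
  144→149: 5 bp
  149→156: 7 bp
  156→163: 7 bp
  163→168: 5 bp
  168→172: 4 bp
  172→189: 17 bp
  189→204: 15 bp
  204→220: 16 bp
  220→225: 5 bp
  225→234: 9 bp
  234→239: 5 bp
  239→255: 16 bp
  255→12 (wrap): 263-255+12 = 20 bp

[3,3,3,3,4,4,4,5,5,5,5,5,5,7,7,8,9,9,9,9,9,12,13,15,16,16,16,17,17,20]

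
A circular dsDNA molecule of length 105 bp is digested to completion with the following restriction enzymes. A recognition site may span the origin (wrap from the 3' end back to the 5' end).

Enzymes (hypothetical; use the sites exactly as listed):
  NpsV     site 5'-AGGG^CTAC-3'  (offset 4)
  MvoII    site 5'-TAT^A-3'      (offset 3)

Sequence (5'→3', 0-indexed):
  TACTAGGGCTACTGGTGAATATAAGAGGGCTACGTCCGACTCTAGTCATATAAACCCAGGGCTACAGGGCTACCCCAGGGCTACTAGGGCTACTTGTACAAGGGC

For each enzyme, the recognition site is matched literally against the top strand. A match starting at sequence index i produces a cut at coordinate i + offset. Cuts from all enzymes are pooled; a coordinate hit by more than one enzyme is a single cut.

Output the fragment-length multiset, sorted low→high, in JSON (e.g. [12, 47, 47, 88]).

Scan for sites:
  NpsV (AGGGCTAC, off=4): starts [4, 25, 57, 65, 76, 85, 100] → cuts [8, 29, 61, 69, 80, 89, 104]
  MvoII (TATA, off=3): starts [19, 48] → cuts [22, 51]

Pooled cuts: [8, 22, 29, 51, 61, 69, 80, 89, 104]

Fragment lengths:
  8→22: 14 bp
  22→29: 7 bp
  29→51: 22 bp
  51→61: 10 bp
  61→69: 8 bp
  69→80: 11 bp
  80→89: 9 bp
  89→104: 15 bp
  104→8 (wrap): 105-104+8 = 9 bp

[7,8,9,9,10,11,14,15,22]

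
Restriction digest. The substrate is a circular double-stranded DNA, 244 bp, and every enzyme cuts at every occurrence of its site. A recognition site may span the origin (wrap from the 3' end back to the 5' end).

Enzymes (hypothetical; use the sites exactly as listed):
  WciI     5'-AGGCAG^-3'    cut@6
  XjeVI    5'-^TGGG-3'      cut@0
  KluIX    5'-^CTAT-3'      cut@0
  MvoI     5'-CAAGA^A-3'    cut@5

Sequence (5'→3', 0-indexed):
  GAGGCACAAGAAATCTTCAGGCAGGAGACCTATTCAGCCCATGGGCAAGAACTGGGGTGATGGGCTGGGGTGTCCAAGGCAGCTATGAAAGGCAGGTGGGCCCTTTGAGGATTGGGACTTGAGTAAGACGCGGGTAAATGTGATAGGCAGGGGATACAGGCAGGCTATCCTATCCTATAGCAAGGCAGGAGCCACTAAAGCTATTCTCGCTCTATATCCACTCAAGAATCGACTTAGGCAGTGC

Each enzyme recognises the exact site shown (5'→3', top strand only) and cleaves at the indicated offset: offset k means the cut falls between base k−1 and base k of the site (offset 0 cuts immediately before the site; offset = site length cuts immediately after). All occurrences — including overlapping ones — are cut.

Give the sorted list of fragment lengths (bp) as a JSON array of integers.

[1,1,2,5,5,5,5,8,9,11,12,12,13,13,13,14,14,14,16,16,17,38]

Site scan:
  WciI AGGCAG/6: at [18, 76, 89, 144, 157, 182, 235] ⇒ [24, 82, 95, 150, 163, 188, 241]
  XjeVI TGGG/0: at [41, 52, 60, 65, 96, 112] ⇒ [41, 52, 60, 65, 96, 112]
  KluIX CTAT/0: at [29, 82, 164, 169, 174, 200, 211] ⇒ [29, 82, 164, 169, 174, 200, 211]
  MvoI CAAGAA/5: at [6, 45, 222] ⇒ [11, 50, 227]

All cut coordinates (distinct, sorted): [11, 24, 29, 41, 50, 52, 60, 65, 82, 95, 96, 112, 150, 163, 164, 169, 174, 188, 200, 211, 227, 241]

Fragments:
  11→24: 13 bp
  24→29: 5 bp
  29→41: 12 bp
  41→50: 9 bp
  50→52: 2 bp
  52→60: 8 bp
  60→65: 5 bp
  65→82: 17 bp
  82→95: 13 bp
  95→96: 1 bp
  96→112: 16 bp
  112→150: 38 bp
  150→163: 13 bp
  163→164: 1 bp
  164→169: 5 bp
  169→174: 5 bp
  174→188: 14 bp
  188→200: 12 bp
  200→211: 11 bp
  211→227: 16 bp
  227→241: 14 bp
  241→11 (wrap): 244-241+11 = 14 bp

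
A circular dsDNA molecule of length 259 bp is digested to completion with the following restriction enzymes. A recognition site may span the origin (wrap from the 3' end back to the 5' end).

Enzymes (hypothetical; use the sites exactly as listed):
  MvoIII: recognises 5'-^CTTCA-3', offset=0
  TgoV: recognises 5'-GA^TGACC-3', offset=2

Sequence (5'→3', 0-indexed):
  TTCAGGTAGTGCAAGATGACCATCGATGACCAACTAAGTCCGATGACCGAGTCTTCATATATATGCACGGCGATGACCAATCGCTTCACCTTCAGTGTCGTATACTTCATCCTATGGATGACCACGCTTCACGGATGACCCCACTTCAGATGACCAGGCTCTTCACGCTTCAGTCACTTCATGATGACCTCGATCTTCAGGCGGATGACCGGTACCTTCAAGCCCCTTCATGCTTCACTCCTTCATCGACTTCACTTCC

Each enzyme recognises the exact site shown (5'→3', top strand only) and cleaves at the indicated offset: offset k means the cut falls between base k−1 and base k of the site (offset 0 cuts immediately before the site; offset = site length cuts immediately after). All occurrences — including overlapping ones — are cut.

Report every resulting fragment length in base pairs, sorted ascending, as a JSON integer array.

Per-enzyme occurrences:
  MvoIII (CTTCA, off=0): starts [52, 83, 89, 104, 126, 143, 160, 167, 176, 194, 215, 225, 232, 240, 249, 258] → cuts [52, 83, 89, 104, 126, 143, 160, 167, 176, 194, 215, 225, 232, 240, 249, 258]
  TgoV (GATGACC, off=2): starts [14, 24, 41, 71, 116, 133, 148, 182, 203] → cuts [16, 26, 43, 73, 118, 135, 150, 184, 205]

All cut coordinates (distinct, sorted): [16, 26, 43, 52, 73, 83, 89, 104, 118, 126, 135, 143, 150, 160, 167, 176, 184, 194, 205, 215, 225, 232, 240, 249, 258]

Fragments:
  16→26: 10 bp
  26→43: 17 bp
  43→52: 9 bp
  52→73: 21 bp
  73→83: 10 bp
  83→89: 6 bp
  89→104: 15 bp
  104→118: 14 bp
  118→126: 8 bp
  126→135: 9 bp
  135→143: 8 bp
  143→150: 7 bp
  150→160: 10 bp
  160→167: 7 bp
  167→176: 9 bp
  176→184: 8 bp
  184→194: 10 bp
  194→205: 11 bp
  205→215: 10 bp
  215→225: 10 bp
  225→232: 7 bp
  232→240: 8 bp
  240→249: 9 bp
  249→258: 9 bp
  258→16 (wrap): 259-258+16 = 17 bp

[6,7,7,7,8,8,8,8,9,9,9,9,9,10,10,10,10,10,10,11,14,15,17,17,21]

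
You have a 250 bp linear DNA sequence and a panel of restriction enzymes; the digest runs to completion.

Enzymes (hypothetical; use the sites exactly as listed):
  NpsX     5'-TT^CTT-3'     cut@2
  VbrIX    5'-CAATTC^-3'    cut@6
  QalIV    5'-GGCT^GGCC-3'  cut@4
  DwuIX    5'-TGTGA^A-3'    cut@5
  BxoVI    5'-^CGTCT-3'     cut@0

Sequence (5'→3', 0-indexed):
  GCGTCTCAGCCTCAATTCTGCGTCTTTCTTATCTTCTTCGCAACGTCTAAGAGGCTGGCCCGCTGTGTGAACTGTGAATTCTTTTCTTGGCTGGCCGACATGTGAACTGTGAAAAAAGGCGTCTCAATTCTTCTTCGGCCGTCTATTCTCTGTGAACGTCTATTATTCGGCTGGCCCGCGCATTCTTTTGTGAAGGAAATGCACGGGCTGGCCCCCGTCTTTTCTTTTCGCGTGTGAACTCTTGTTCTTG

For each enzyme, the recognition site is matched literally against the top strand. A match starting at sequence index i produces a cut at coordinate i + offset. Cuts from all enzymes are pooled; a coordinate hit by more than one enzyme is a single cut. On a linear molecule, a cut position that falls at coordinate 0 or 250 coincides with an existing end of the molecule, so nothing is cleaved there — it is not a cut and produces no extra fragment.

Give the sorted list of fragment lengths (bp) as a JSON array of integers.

Site scan:
  NpsX TTCTT/2: at [25, 33, 78, 83, 127, 130, 182, 221, 244] ⇒ [27, 35, 80, 85, 129, 132, 184, 223, 246]
  VbrIX CAATTC/6: at [12, 124] ⇒ [18, 130]
  QalIV GGCTGGCC/4: at [52, 88, 168, 205] ⇒ [56, 92, 172, 209]
  DwuIX TGTGAA/5: at [65, 72, 100, 107, 150, 188, 232] ⇒ [70, 77, 105, 112, 155, 193, 237]
  BxoVI CGTCT/0: at [1, 20, 43, 119, 139, 156, 215] ⇒ [1, 20, 43, 119, 139, 156, 215]

Pooled cuts: [1, 18, 20, 27, 35, 43, 56, 70, 77, 80, 85, 92, 105, 112, 119, 129, 130, 132, 139, 155, 156, 172, 184, 193, 209, 215, 223, 237, 246]

Fragments:
  [0,1): 1 bp
  [1,18): 17 bp
  [18,20): 2 bp
  [20,27): 7 bp
  [27,35): 8 bp
  [35,43): 8 bp
  [43,56): 13 bp
  [56,70): 14 bp
  [70,77): 7 bp
  [77,80): 3 bp
  [80,85): 5 bp
  [85,92): 7 bp
  [92,105): 13 bp
  [105,112): 7 bp
  [112,119): 7 bp
  [119,129): 10 bp
  [129,130): 1 bp
  [130,132): 2 bp
  [132,139): 7 bp
  [139,155): 16 bp
  [155,156): 1 bp
  [156,172): 16 bp
  [172,184): 12 bp
  [184,193): 9 bp
  [193,209): 16 bp
  [209,215): 6 bp
  [215,223): 8 bp
  [223,237): 14 bp
  [237,246): 9 bp
  [246,250): 4 bp

[1,1,1,2,2,3,4,5,6,7,7,7,7,7,7,8,8,8,9,9,10,12,13,13,14,14,16,16,16,17]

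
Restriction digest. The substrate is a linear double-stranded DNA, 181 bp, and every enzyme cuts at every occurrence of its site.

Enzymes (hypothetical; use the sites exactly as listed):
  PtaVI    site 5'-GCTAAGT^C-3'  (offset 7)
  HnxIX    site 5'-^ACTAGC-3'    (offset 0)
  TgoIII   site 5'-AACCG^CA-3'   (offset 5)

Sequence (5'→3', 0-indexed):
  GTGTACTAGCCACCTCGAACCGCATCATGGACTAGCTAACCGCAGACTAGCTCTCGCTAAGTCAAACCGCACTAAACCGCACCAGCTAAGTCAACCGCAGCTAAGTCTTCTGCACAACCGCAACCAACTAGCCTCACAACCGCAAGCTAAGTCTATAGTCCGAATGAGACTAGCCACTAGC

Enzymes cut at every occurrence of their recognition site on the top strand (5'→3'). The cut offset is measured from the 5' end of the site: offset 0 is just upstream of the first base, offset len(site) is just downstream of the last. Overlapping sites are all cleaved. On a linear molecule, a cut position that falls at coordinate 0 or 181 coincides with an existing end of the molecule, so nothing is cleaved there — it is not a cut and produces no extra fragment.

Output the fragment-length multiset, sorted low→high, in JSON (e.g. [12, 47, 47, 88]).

Scan for sites:
  PtaVI GCTAAGTC/7: at [55, 84, 99, 145] ⇒ [62, 91, 106, 152]
  HnxIX ACTAGC/0: at [4, 30, 45, 126, 168, 175] ⇒ [4, 30, 45, 126, 168, 175]
  TgoIII AACCGCA/5: at [17, 37, 64, 74, 92, 115, 137] ⇒ [22, 42, 69, 79, 97, 120, 142]

Pooled cuts: [4, 22, 30, 42, 45, 62, 69, 79, 91, 97, 106, 120, 126, 142, 152, 168, 175]

Fragment lengths:
  [0,4): 4 bp
  [4,22): 18 bp
  [22,30): 8 bp
  [30,42): 12 bp
  [42,45): 3 bp
  [45,62): 17 bp
  [62,69): 7 bp
  [69,79): 10 bp
  [79,91): 12 bp
  [91,97): 6 bp
  [97,106): 9 bp
  [106,120): 14 bp
  [120,126): 6 bp
  [126,142): 16 bp
  [142,152): 10 bp
  [152,168): 16 bp
  [168,175): 7 bp
  [175,181): 6 bp

[3,4,6,6,6,7,7,8,9,10,10,12,12,14,16,16,17,18]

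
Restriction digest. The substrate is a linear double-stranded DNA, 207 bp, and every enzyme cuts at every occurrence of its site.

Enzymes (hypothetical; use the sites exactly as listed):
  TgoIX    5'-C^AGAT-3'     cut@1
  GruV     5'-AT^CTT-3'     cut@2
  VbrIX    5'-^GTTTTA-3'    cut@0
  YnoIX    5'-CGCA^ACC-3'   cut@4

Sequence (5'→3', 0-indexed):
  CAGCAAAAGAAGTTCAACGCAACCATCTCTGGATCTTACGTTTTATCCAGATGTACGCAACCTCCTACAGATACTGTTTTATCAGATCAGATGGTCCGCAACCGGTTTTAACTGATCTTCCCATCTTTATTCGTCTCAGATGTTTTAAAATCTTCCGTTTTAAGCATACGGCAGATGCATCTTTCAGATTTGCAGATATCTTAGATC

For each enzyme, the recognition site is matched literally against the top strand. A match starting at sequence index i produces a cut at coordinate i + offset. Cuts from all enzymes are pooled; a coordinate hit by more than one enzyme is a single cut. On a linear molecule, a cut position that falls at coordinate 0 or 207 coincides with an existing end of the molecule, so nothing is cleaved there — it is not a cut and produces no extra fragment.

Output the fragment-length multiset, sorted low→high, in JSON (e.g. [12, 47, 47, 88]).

[4,4,5,5,5,5,6,7,8,8,8,8,8,9,9,10,11,12,12,13,13,16,21]

Per-enzyme occurrences:
  TgoIX CAGAT/1: at [47, 67, 82, 87, 136, 171, 184, 192] ⇒ [48, 68, 83, 88, 137, 172, 185, 193]
  GruV ATCTT/2: at [32, 114, 122, 149, 178, 197] ⇒ [34, 116, 124, 151, 180, 199]
  VbrIX GTTTTA/0: at [39, 75, 104, 141, 156] ⇒ [39, 75, 104, 141, 156]
  YnoIX CGCAACC/4: at [17, 55, 96] ⇒ [21, 59, 100]

All cut coordinates (distinct, sorted): [21, 34, 39, 48, 59, 68, 75, 83, 88, 100, 104, 116, 124, 137, 141, 151, 156, 172, 180, 185, 193, 199]

Fragments:
  [0,21): 21 bp
  [21,34): 13 bp
  [34,39): 5 bp
  [39,48): 9 bp
  [48,59): 11 bp
  [59,68): 9 bp
  [68,75): 7 bp
  [75,83): 8 bp
  [83,88): 5 bp
  [88,100): 12 bp
  [100,104): 4 bp
  [104,116): 12 bp
  [116,124): 8 bp
  [124,137): 13 bp
  [137,141): 4 bp
  [141,151): 10 bp
  [151,156): 5 bp
  [156,172): 16 bp
  [172,180): 8 bp
  [180,185): 5 bp
  [185,193): 8 bp
  [193,199): 6 bp
  [199,207): 8 bp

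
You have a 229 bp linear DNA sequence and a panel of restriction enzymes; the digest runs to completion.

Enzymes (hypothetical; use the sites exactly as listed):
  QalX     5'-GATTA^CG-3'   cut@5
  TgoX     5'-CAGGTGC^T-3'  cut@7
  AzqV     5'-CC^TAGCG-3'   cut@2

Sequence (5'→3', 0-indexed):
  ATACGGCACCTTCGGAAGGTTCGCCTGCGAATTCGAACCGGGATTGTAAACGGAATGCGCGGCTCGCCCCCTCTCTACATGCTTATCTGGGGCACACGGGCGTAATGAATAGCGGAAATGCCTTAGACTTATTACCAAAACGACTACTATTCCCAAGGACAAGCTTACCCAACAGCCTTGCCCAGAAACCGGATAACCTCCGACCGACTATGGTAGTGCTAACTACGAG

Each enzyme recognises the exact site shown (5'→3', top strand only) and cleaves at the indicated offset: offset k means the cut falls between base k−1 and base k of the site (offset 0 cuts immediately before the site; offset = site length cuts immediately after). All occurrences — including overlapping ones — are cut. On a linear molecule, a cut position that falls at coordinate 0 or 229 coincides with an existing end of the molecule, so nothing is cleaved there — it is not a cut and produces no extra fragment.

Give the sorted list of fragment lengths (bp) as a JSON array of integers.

Scan for sites:
  QalX (GATTACG, off=5): no sites
  TgoX (CAGGTGCT, off=7): no sites
  AzqV (CCTAGCG, off=2): no sites

All cut coordinates (distinct, sorted): ∅

Fragment lengths:
  no cuts → one linear fragment of 229 bp

[229]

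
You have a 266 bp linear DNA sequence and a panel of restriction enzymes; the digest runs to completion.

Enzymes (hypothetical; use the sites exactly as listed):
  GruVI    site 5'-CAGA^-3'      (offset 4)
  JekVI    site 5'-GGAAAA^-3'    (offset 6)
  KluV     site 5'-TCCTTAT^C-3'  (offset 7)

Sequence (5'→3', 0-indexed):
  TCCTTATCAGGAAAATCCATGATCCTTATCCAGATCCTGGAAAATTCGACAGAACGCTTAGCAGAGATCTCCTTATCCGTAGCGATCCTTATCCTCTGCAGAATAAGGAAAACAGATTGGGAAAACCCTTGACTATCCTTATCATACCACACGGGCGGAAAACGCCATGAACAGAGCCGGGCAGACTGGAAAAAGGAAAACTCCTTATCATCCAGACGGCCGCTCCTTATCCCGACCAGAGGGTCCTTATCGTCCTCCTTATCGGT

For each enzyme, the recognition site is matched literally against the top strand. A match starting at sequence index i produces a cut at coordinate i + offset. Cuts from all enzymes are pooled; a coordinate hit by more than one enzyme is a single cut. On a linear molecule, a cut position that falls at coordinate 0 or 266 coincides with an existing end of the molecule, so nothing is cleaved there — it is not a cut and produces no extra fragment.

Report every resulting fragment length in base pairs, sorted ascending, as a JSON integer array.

[4,4,5,7,7,8,8,8,8,9,9,10,10,10,10,10,10,11,12,12,13,14,14,16,17,20]

Per-enzyme occurrences:
  GruVI (CAGA, off=4): starts [30, 49, 61, 98, 112, 171, 181, 212, 236] → cuts [34, 53, 65, 102, 116, 175, 185, 216, 240]
  JekVI (GGAAAA, off=6): starts [9, 38, 106, 119, 156, 187, 194] → cuts [15, 44, 112, 125, 162, 193, 200]
  KluV (TCCTTATC, off=7): starts [0, 22, 69, 85, 135, 201, 223, 243, 255] → cuts [7, 29, 76, 92, 142, 208, 230, 250, 262]

All cut coordinates (distinct, sorted): [7, 15, 29, 34, 44, 53, 65, 76, 92, 102, 112, 116, 125, 142, 162, 175, 185, 193, 200, 208, 216, 230, 240, 250, 262]

Fragment lengths:
  [0,7): 7 bp
  [7,15): 8 bp
  [15,29): 14 bp
  [29,34): 5 bp
  [34,44): 10 bp
  [44,53): 9 bp
  [53,65): 12 bp
  [65,76): 11 bp
  [76,92): 16 bp
  [92,102): 10 bp
  [102,112): 10 bp
  [112,116): 4 bp
  [116,125): 9 bp
  [125,142): 17 bp
  [142,162): 20 bp
  [162,175): 13 bp
  [175,185): 10 bp
  [185,193): 8 bp
  [193,200): 7 bp
  [200,208): 8 bp
  [208,216): 8 bp
  [216,230): 14 bp
  [230,240): 10 bp
  [240,250): 10 bp
  [250,262): 12 bp
  [262,266): 4 bp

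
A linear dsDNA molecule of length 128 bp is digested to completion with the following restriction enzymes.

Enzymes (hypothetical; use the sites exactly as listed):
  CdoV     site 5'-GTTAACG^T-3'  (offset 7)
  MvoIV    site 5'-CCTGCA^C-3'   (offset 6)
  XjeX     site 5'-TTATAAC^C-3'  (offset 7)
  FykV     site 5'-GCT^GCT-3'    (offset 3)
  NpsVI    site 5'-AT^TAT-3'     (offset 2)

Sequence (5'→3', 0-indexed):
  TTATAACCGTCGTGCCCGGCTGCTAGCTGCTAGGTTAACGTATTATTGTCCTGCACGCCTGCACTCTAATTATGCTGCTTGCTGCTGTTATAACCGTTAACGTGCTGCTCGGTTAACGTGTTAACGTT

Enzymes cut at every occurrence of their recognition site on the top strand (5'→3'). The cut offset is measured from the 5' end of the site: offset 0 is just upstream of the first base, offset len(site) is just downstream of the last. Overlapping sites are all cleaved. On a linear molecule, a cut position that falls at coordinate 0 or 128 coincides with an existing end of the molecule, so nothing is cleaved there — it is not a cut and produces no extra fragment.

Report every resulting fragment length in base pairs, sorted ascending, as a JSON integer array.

Per-enzyme occurrences:
  CdoV (GTTAACGT, off=7): starts [33, 95, 111, 119] → cuts [40, 102, 118, 126]
  MvoIV (CCTGCAC, off=6): starts [49, 57] → cuts [55, 63]
  XjeX (TTATAACC, off=7): starts [0, 87] → cuts [7, 94]
  FykV (GCTGCT, off=3): starts [18, 25, 73, 80, 103] → cuts [21, 28, 76, 83, 106]
  NpsVI (ATTAT, off=2): starts [41, 68] → cuts [43, 70]

Pooled cuts: [7, 21, 28, 40, 43, 55, 63, 70, 76, 83, 94, 102, 106, 118, 126]

Fragment lengths:
  [0,7): 7 bp
  [7,21): 14 bp
  [21,28): 7 bp
  [28,40): 12 bp
  [40,43): 3 bp
  [43,55): 12 bp
  [55,63): 8 bp
  [63,70): 7 bp
  [70,76): 6 bp
  [76,83): 7 bp
  [83,94): 11 bp
  [94,102): 8 bp
  [102,106): 4 bp
  [106,118): 12 bp
  [118,126): 8 bp
  [126,128): 2 bp

[2,3,4,6,7,7,7,7,8,8,8,11,12,12,12,14]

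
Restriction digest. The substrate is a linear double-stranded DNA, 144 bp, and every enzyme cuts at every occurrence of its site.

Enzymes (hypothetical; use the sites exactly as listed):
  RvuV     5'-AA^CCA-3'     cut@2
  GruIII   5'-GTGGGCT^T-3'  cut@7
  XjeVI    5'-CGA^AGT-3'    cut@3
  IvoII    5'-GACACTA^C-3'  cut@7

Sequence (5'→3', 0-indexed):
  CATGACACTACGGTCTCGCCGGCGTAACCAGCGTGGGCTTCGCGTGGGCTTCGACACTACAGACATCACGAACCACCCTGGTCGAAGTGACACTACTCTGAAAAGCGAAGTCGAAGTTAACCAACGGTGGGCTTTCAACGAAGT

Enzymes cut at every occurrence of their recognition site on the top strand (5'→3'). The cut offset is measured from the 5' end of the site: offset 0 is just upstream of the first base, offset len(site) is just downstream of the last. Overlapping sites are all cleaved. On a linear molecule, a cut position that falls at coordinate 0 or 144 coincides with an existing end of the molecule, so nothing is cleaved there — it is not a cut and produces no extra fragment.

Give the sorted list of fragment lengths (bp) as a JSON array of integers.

Scan for sites:
  RvuV (AACCA, off=2): starts [25, 70, 118] → cuts [27, 72, 120]
  GruIII (GTGGGCTT, off=7): starts [32, 43, 126] → cuts [39, 50, 133]
  XjeVI (CGAAGT, off=3): starts [82, 105, 111, 138] → cuts [85, 108, 114, 141]
  IvoII (GACACTAC, off=7): starts [3, 52, 88] → cuts [10, 59, 95]

All cut coordinates (distinct, sorted): [10, 27, 39, 50, 59, 72, 85, 95, 108, 114, 120, 133, 141]

Fragments:
  [0,10): 10 bp
  [10,27): 17 bp
  [27,39): 12 bp
  [39,50): 11 bp
  [50,59): 9 bp
  [59,72): 13 bp
  [72,85): 13 bp
  [85,95): 10 bp
  [95,108): 13 bp
  [108,114): 6 bp
  [114,120): 6 bp
  [120,133): 13 bp
  [133,141): 8 bp
  [141,144): 3 bp

[3,6,6,8,9,10,10,11,12,13,13,13,13,17]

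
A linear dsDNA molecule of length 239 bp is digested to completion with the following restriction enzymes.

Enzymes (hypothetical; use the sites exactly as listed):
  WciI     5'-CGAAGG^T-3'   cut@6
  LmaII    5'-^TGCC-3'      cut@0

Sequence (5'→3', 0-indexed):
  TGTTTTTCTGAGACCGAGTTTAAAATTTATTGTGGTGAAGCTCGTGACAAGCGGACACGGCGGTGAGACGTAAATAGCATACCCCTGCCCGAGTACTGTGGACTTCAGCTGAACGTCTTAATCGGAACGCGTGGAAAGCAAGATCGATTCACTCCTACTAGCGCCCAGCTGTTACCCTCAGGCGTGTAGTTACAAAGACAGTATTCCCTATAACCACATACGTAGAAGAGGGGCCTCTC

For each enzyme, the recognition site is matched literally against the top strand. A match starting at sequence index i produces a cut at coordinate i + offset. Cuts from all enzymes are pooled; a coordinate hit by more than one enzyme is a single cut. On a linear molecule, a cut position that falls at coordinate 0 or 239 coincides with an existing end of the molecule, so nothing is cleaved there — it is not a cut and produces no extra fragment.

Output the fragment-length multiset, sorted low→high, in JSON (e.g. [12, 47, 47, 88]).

[85,154]

Per-enzyme occurrences:
  WciI (CGAAGGT, off=6): no sites
  LmaII TGCC/0: at [85] ⇒ [85]

Pooled cuts: [85]

Fragments:
  [0,85): 85 bp
  [85,239): 154 bp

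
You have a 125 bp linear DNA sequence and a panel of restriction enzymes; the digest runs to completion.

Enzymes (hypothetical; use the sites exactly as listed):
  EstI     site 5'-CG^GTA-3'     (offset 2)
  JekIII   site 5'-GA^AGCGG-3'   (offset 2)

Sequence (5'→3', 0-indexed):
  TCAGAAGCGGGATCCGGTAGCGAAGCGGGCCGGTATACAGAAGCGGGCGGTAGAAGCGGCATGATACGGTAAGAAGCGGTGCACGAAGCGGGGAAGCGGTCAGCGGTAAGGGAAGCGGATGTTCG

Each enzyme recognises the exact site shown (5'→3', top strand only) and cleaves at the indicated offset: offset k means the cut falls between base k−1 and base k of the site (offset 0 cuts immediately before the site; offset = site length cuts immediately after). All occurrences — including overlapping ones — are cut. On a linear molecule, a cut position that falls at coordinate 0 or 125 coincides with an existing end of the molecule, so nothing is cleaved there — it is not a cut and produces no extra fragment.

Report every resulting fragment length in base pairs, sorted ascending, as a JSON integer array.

[5,5,6,7,8,8,8,9,9,11,11,12,12,14]

Per-enzyme occurrences:
  EstI (CGGTA, off=2): starts [14, 30, 47, 66, 103] → cuts [16, 32, 49, 68, 105]
  JekIII (GAAGCGG, off=2): starts [3, 21, 39, 52, 72, 84, 92, 111] → cuts [5, 23, 41, 54, 74, 86, 94, 113]

Pooled cuts: [5, 16, 23, 32, 41, 49, 54, 68, 74, 86, 94, 105, 113]

Fragment lengths:
  [0,5): 5 bp
  [5,16): 11 bp
  [16,23): 7 bp
  [23,32): 9 bp
  [32,41): 9 bp
  [41,49): 8 bp
  [49,54): 5 bp
  [54,68): 14 bp
  [68,74): 6 bp
  [74,86): 12 bp
  [86,94): 8 bp
  [94,105): 11 bp
  [105,113): 8 bp
  [113,125): 12 bp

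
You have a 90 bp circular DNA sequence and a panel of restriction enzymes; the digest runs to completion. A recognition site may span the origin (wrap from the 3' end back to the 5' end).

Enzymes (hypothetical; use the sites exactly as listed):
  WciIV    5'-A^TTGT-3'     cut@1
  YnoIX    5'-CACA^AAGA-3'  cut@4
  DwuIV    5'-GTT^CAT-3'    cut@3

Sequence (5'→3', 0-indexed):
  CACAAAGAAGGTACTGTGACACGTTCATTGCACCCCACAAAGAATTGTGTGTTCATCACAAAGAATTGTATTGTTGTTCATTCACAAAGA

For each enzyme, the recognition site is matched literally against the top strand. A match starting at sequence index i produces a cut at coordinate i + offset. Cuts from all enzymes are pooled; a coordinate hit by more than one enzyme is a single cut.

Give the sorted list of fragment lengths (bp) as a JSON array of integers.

[5,5,5,7,8,8,8,9,14,21]

Per-enzyme occurrences:
  WciIV (ATTGT, off=1): starts [43, 64, 69] → cuts [44, 65, 70]
  YnoIX (CACAAAGA, off=4): starts [0, 35, 56, 82] → cuts [4, 39, 60, 86]
  DwuIV (GTTCAT, off=3): starts [22, 50, 75] → cuts [25, 53, 78]

All cut coordinates (distinct, sorted): [4, 25, 39, 44, 53, 60, 65, 70, 78, 86]

Fragment lengths:
  4→25: 21 bp
  25→39: 14 bp
  39→44: 5 bp
  44→53: 9 bp
  53→60: 7 bp
  60→65: 5 bp
  65→70: 5 bp
  70→78: 8 bp
  78→86: 8 bp
  86→4 (wrap): 90-86+4 = 8 bp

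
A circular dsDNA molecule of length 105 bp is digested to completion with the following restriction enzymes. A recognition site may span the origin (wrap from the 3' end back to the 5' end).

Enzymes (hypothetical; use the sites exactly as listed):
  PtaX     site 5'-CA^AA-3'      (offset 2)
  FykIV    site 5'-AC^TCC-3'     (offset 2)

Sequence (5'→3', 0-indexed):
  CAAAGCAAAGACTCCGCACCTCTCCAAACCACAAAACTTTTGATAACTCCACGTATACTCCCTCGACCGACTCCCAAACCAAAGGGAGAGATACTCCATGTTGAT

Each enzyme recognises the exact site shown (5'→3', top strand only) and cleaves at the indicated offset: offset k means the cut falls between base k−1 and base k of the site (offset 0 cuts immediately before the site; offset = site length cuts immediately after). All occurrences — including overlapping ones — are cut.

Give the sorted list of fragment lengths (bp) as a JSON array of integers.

Per-enzyme occurrences:
  PtaX (CAAA, off=2): starts [0, 5, 24, 31, 74, 79] → cuts [2, 7, 26, 33, 76, 81]
  FykIV (ACTCC, off=2): starts [10, 45, 56, 69, 92] → cuts [12, 47, 58, 71, 94]

Pooled cuts: [2, 7, 12, 26, 33, 47, 58, 71, 76, 81, 94]

Fragment lengths:
  2→7: 5 bp
  7→12: 5 bp
  12→26: 14 bp
  26→33: 7 bp
  33→47: 14 bp
  47→58: 11 bp
  58→71: 13 bp
  71→76: 5 bp
  76→81: 5 bp
  81→94: 13 bp
  94→2 (wrap): 105-94+2 = 13 bp

[5,5,5,5,7,11,13,13,13,14,14]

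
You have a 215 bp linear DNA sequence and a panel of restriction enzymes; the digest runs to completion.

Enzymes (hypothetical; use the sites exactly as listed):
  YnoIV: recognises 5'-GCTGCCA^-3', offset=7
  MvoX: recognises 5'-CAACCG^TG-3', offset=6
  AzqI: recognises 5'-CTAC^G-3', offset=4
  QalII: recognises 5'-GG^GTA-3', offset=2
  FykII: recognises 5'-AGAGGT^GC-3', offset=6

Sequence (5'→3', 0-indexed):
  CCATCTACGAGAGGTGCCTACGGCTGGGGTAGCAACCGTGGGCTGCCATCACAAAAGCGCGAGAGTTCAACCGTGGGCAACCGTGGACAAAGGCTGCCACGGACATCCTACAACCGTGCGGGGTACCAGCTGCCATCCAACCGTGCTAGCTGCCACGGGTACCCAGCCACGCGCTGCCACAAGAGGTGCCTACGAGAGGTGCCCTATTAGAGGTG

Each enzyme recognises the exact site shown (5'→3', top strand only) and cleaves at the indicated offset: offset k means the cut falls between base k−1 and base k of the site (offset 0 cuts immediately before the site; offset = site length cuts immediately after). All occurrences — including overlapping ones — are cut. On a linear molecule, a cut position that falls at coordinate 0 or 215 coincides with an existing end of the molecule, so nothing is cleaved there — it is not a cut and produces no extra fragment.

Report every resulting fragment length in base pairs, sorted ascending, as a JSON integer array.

Site scan:
  YnoIV GCTGCCA/7: at [41, 92, 128, 148, 172] ⇒ [48, 99, 135, 155, 179]
  MvoX CAACCGTG/6: at [32, 67, 77, 110, 137] ⇒ [38, 73, 83, 116, 143]
  AzqI CTACG/4: at [4, 17, 189] ⇒ [8, 21, 193]
  QalII GGGTA/2: at [26, 120, 156] ⇒ [28, 122, 158]
  FykII AGAGGTGC/6: at [9, 181, 194] ⇒ [15, 187, 200]

Pooled cuts: [8, 15, 21, 28, 38, 48, 73, 83, 99, 116, 122, 135, 143, 155, 158, 179, 187, 193, 200]

Fragments:
  [0,8): 8 bp
  [8,15): 7 bp
  [15,21): 6 bp
  [21,28): 7 bp
  [28,38): 10 bp
  [38,48): 10 bp
  [48,73): 25 bp
  [73,83): 10 bp
  [83,99): 16 bp
  [99,116): 17 bp
  [116,122): 6 bp
  [122,135): 13 bp
  [135,143): 8 bp
  [143,155): 12 bp
  [155,158): 3 bp
  [158,179): 21 bp
  [179,187): 8 bp
  [187,193): 6 bp
  [193,200): 7 bp
  [200,215): 15 bp

[3,6,6,6,7,7,7,8,8,8,10,10,10,12,13,15,16,17,21,25]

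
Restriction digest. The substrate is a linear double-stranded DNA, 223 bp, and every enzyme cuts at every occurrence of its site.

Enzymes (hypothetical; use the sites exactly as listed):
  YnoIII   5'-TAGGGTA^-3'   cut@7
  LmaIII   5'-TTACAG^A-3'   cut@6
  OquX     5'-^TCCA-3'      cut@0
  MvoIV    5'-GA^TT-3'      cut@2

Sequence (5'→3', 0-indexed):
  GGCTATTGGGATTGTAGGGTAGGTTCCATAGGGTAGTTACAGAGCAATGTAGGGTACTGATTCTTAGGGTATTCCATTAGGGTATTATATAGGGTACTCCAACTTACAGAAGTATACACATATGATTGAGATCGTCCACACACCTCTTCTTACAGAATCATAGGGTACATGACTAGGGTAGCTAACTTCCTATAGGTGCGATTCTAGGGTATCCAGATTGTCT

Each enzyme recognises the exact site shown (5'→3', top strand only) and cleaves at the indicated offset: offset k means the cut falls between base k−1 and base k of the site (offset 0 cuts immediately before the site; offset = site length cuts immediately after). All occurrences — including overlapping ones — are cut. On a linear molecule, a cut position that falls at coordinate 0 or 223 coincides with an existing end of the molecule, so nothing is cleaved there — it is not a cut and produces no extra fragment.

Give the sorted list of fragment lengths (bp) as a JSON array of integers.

Per-enzyme occurrences:
  YnoIII TAGGGTA/7: at [14, 28, 49, 64, 77, 89, 160, 173, 204] ⇒ [21, 35, 56, 71, 84, 96, 167, 180, 211]
  LmaIII TTACAGA/6: at [36, 103, 149] ⇒ [42, 109, 155]
  OquX TCCA/0: at [24, 72, 97, 134, 211] ⇒ [24, 72, 97, 134, 211]
  MvoIV GATT/2: at [9, 58, 123, 199, 215] ⇒ [11, 60, 125, 201, 217]

Pooled cuts: [11, 21, 24, 35, 42, 56, 60, 71, 72, 84, 96, 97, 109, 125, 134, 155, 167, 180, 201, 211, 217]

Fragments:
  [0,11): 11 bp
  [11,21): 10 bp
  [21,24): 3 bp
  [24,35): 11 bp
  [35,42): 7 bp
  [42,56): 14 bp
  [56,60): 4 bp
  [60,71): 11 bp
  [71,72): 1 bp
  [72,84): 12 bp
  [84,96): 12 bp
  [96,97): 1 bp
  [97,109): 12 bp
  [109,125): 16 bp
  [125,134): 9 bp
  [134,155): 21 bp
  [155,167): 12 bp
  [167,180): 13 bp
  [180,201): 21 bp
  [201,211): 10 bp
  [211,217): 6 bp
  [217,223): 6 bp

[1,1,3,4,6,6,7,9,10,10,11,11,11,12,12,12,12,13,14,16,21,21]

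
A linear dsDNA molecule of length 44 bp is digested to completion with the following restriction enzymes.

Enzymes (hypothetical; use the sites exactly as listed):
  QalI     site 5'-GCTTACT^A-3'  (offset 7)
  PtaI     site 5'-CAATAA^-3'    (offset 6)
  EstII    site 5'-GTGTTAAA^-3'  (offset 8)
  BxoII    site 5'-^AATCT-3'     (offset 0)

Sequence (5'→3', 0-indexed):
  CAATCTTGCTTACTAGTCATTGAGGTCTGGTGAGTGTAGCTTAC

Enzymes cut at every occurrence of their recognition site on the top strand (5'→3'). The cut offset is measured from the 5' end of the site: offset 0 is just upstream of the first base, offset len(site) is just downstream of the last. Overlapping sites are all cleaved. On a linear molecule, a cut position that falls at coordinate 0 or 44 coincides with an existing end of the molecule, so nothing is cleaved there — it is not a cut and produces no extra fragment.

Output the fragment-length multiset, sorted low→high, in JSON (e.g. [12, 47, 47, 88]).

[1,13,30]

Per-enzyme occurrences:
  QalI (GCTTACTA, off=7): starts [7] → cuts [14]
  PtaI (CAATAA, off=6): no sites
  EstII (GTGTTAAA, off=8): no sites
  BxoII (AATCT, off=0): starts [1] → cuts [1]

Pooled cuts: [1, 14]

Fragment lengths:
  [0,1): 1 bp
  [1,14): 13 bp
  [14,44): 30 bp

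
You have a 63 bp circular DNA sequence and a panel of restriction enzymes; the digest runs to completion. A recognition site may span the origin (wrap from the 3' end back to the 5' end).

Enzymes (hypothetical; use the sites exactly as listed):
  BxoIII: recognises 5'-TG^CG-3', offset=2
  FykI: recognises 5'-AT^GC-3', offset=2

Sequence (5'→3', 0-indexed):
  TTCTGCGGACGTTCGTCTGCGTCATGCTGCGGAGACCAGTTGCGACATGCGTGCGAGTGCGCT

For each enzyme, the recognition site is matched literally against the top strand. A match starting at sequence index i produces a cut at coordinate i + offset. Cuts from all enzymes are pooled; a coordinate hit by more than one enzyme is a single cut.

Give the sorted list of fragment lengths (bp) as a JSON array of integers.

[1,4,4,6,6,6,9,13,14]

Per-enzyme occurrences:
  BxoIII TGCG/2: at [3, 17, 27, 40, 47, 51, 57] ⇒ [5, 19, 29, 42, 49, 53, 59]
  FykI ATGC/2: at [23, 46] ⇒ [25, 48]

All cut coordinates (distinct, sorted): [5, 19, 25, 29, 42, 48, 49, 53, 59]

Fragment lengths:
  5→19: 14 bp
  19→25: 6 bp
  25→29: 4 bp
  29→42: 13 bp
  42→48: 6 bp
  48→49: 1 bp
  49→53: 4 bp
  53→59: 6 bp
  59→5 (wrap): 63-59+5 = 9 bp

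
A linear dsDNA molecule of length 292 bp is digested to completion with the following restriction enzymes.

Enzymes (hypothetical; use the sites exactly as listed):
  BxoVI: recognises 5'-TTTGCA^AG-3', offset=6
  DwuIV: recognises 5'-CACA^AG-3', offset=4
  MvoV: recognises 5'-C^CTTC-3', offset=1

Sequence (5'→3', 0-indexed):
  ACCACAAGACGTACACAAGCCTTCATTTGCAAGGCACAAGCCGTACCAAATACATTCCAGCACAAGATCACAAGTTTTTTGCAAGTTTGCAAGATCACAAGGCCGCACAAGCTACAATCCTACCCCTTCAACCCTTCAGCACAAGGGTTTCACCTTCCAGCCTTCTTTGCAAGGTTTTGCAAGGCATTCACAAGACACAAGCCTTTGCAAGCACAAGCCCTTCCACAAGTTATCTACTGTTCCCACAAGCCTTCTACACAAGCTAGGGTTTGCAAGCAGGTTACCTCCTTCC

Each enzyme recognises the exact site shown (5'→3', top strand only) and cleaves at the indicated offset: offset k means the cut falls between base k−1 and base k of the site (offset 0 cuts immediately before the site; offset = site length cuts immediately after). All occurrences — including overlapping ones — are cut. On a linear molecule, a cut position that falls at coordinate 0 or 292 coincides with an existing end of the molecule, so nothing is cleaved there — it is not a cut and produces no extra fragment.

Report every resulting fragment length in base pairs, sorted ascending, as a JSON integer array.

Scan for sites:
  BxoVI (TTTGCAAG, off=6): starts [25, 77, 85, 165, 175, 203, 268] → cuts [31, 83, 91, 171, 181, 209, 274]
  DwuIV (CACAAG, off=4): starts [2, 13, 34, 60, 68, 95, 105, 139, 188, 195, 211, 223, 243, 256] → cuts [6, 17, 38, 64, 72, 99, 109, 143, 192, 199, 215, 227, 247, 260]
  MvoV (CCTTC, off=1): starts [19, 124, 132, 152, 160, 218, 249, 286] → cuts [20, 125, 133, 153, 161, 219, 250, 287]

All cut coordinates (distinct, sorted): [6, 17, 20, 31, 38, 64, 72, 83, 91, 99, 109, 125, 133, 143, 153, 161, 171, 181, 192, 199, 209, 215, 219, 227, 247, 250, 260, 274, 287]

Fragments:
  [0,6): 6 bp
  [6,17): 11 bp
  [17,20): 3 bp
  [20,31): 11 bp
  [31,38): 7 bp
  [38,64): 26 bp
  [64,72): 8 bp
  [72,83): 11 bp
  [83,91): 8 bp
  [91,99): 8 bp
  [99,109): 10 bp
  [109,125): 16 bp
  [125,133): 8 bp
  [133,143): 10 bp
  [143,153): 10 bp
  [153,161): 8 bp
  [161,171): 10 bp
  [171,181): 10 bp
  [181,192): 11 bp
  [192,199): 7 bp
  [199,209): 10 bp
  [209,215): 6 bp
  [215,219): 4 bp
  [219,227): 8 bp
  [227,247): 20 bp
  [247,250): 3 bp
  [250,260): 10 bp
  [260,274): 14 bp
  [274,287): 13 bp
  [287,292): 5 bp

[3,3,4,5,6,6,7,7,8,8,8,8,8,8,10,10,10,10,10,10,10,11,11,11,11,13,14,16,20,26]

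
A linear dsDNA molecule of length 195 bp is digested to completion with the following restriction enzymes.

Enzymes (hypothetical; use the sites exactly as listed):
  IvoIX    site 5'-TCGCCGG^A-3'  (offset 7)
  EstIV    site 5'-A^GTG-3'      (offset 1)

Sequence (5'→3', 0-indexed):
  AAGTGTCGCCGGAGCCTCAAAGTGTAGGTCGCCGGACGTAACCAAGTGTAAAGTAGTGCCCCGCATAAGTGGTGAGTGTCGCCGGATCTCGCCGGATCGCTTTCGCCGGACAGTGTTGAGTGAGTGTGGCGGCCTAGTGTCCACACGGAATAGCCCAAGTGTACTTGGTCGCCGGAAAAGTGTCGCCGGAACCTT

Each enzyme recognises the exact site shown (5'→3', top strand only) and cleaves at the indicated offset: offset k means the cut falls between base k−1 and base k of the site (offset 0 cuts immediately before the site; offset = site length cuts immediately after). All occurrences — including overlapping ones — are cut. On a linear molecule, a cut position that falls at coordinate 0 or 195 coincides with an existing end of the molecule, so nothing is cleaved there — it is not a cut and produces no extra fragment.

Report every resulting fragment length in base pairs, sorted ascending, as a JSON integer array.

Scan for sites:
  IvoIX (TCGCCGGA, off=7): starts [5, 28, 78, 88, 102, 168, 182] → cuts [12, 35, 85, 95, 109, 175, 189]
  EstIV (AGTG, off=1): starts [1, 20, 44, 54, 67, 74, 111, 118, 122, 135, 157, 178] → cuts [2, 21, 45, 55, 68, 75, 112, 119, 123, 136, 158, 179]

All cut coordinates (distinct, sorted): [2, 12, 21, 35, 45, 55, 68, 75, 85, 95, 109, 112, 119, 123, 136, 158, 175, 179, 189]

Fragment lengths:
  [0,2): 2 bp
  [2,12): 10 bp
  [12,21): 9 bp
  [21,35): 14 bp
  [35,45): 10 bp
  [45,55): 10 bp
  [55,68): 13 bp
  [68,75): 7 bp
  [75,85): 10 bp
  [85,95): 10 bp
  [95,109): 14 bp
  [109,112): 3 bp
  [112,119): 7 bp
  [119,123): 4 bp
  [123,136): 13 bp
  [136,158): 22 bp
  [158,175): 17 bp
  [175,179): 4 bp
  [179,189): 10 bp
  [189,195): 6 bp

[2,3,4,4,6,7,7,9,10,10,10,10,10,10,13,13,14,14,17,22]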